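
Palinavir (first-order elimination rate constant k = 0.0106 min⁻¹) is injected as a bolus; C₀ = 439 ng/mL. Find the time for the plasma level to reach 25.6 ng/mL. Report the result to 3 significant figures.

C(t) = C₀ e^(−kt)  ⇒  t = ln(C₀/C) / k
t = ln(439/25.6) / 0.01060 = 2.842 / 0.01060 ≈ 268 minutes

268 minutes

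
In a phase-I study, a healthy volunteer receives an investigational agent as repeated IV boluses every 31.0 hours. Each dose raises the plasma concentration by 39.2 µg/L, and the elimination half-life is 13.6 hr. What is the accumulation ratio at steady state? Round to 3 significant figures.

1.26

k = ln 2 / 13.6 = 0.05097 hr⁻¹
Fraction remaining after one interval: e^(−kτ) = e^(−0.05097 × 31.0) = 0.2060
R = 1 / (1 − 0.2060) = 1 / 0.7940 ≈ 1.26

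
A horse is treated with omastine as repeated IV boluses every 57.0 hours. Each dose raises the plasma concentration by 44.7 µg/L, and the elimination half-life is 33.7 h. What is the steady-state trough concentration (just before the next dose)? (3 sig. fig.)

20.0 µg/L

k = ln 2 / 33.7 = 0.02057 h⁻¹
Fraction remaining after one interval: e^(−kτ) = e^(−0.02057 × 57.0) = 0.3096
R = 1 / (1 − 0.3096) = 1.448
Css,max = 44.7 × 1.448 = 64.75 µg/L
Css,min = Css,max × e^(−kτ) = 64.75 × 0.3096 ≈ 20.0 µg/L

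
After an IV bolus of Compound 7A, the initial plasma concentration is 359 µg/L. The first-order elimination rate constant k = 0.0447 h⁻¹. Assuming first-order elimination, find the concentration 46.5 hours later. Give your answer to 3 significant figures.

C(t) = C₀ e^(−kt) = 359 × e^(−0.04470 × 46.5) = 359 × e^(−2.079) = 359 × 0.1251 ≈ 44.9 µg/L

44.9 µg/L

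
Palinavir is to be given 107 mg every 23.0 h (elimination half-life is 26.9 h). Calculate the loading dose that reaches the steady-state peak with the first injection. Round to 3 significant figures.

239 mg

k = ln 2 / 26.9 = 0.02577 h⁻¹
Accumulation ratio R = 1 / (1 − e^(−kτ)) = 1 / (1 − e^(−0.02577×23.0)) = 1 / (1 − 0.5529) = 2.236
Loading dose = maintenance dose × R = 107 × 2.236 ≈ 239 mg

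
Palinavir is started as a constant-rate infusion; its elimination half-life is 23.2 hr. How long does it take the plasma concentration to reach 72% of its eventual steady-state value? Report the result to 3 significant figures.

k = ln 2 / 23.2 = 0.02988 hr⁻¹
f = 1 − e^(−kt)  ⇒  t = −ln(1 − f) / k
t = −ln(1 − 0.72) / 0.02988 = 1.273 / 0.02988 ≈ 42.6 hours

42.6 hours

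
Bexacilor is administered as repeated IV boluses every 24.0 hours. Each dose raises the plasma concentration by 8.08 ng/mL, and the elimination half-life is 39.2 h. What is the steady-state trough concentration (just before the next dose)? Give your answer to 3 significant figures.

k = ln 2 / 39.2 = 0.01768 h⁻¹
Fraction remaining after one interval: e^(−kτ) = e^(−0.01768 × 24.0) = 0.6542
R = 1 / (1 − 0.6542) = 2.892
Css,max = 8.08 × 2.892 = 23.36 ng/mL
Css,min = Css,max × e^(−kτ) = 23.36 × 0.6542 ≈ 15.3 ng/mL

15.3 ng/mL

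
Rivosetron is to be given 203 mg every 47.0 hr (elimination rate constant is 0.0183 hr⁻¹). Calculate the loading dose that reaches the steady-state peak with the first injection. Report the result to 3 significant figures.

352 mg

Accumulation ratio R = 1 / (1 − e^(−kτ)) = 1 / (1 − e^(−0.01830×47.0)) = 1 / (1 − 0.4231) = 1.733
Loading dose = maintenance dose × R = 203 × 1.733 ≈ 352 mg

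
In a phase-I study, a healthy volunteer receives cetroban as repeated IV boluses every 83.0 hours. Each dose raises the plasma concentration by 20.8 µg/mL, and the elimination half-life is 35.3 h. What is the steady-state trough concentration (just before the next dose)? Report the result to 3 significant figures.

5.07 µg/mL

k = ln 2 / 35.3 = 0.01964 h⁻¹
Fraction remaining after one interval: e^(−kτ) = e^(−0.01964 × 83.0) = 0.1960
R = 1 / (1 − 0.1960) = 1.244
Css,max = 20.8 × 1.244 = 25.87 µg/mL
Css,min = Css,max × e^(−kτ) = 25.87 × 0.1960 ≈ 5.07 µg/mL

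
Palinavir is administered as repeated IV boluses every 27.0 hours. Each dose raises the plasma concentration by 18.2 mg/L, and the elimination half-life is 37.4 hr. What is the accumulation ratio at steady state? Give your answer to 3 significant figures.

2.54

k = ln 2 / 37.4 = 0.01853 hr⁻¹
Fraction remaining after one interval: e^(−kτ) = e^(−0.01853 × 27.0) = 0.6063
R = 1 / (1 − 0.6063) = 1 / 0.3937 ≈ 2.54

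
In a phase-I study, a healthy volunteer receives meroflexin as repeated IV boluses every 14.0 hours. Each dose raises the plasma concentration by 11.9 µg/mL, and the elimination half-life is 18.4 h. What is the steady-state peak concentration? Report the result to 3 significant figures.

k = ln 2 / 18.4 = 0.03767 h⁻¹
Fraction remaining after one interval: e^(−kτ) = e^(−0.03767 × 14.0) = 0.5901
R = 1 / (1 − 0.5901) = 2.440
Css,max = 11.9 × 2.440 ≈ 29.0 µg/mL

29.0 µg/mL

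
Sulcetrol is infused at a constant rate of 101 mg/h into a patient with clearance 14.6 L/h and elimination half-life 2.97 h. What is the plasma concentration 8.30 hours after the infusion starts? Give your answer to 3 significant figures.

Css = rate / CL = 101 / 14.6 = 6.918 µg/mL
k = ln 2 / 2.97 = 0.2334 h⁻¹
C(t) = Css (1 − e^(−kt)) = 6.918 × (1 − e^(−1.937)) = 6.918 × 0.8559 ≈ 5.92 µg/mL

5.92 µg/mL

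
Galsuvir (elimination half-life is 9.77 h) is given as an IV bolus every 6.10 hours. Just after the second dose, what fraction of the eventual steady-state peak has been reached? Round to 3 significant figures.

k = ln 2 / 9.77 = 0.07095 h⁻¹
f_n = 1 − e^(−nkτ) = 1 − e^(−2 × 0.07095 × 6.10) = 1 − e^(−0.8655) = 1 − 0.4208 ≈ 0.579

0.579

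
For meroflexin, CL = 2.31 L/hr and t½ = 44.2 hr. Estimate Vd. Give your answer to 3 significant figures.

147 L

k = ln 2 / t½ = ln 2 / 44.2 = 0.01568 hr⁻¹
V = CL / k = 2.31 / 0.01568 ≈ 147 L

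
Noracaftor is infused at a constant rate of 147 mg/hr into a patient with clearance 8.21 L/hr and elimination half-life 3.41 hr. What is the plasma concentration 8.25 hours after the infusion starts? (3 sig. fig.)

Css = rate / CL = 147 / 8.21 = 17.90 µg/mL
k = ln 2 / 3.41 = 0.2033 hr⁻¹
C(t) = Css (1 − e^(−kt)) = 17.90 × (1 − e^(−1.677)) = 17.90 × 0.8131 ≈ 14.6 µg/mL

14.6 µg/mL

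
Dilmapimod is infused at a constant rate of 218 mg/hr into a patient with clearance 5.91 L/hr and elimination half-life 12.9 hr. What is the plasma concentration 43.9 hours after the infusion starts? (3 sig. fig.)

33.4 mg/L

Css = rate / CL = 218 / 5.91 = 36.89 mg/L
k = ln 2 / 12.9 = 0.05373 hr⁻¹
C(t) = Css (1 − e^(−kt)) = 36.89 × (1 − e^(−2.359)) = 36.89 × 0.9055 ≈ 33.4 mg/L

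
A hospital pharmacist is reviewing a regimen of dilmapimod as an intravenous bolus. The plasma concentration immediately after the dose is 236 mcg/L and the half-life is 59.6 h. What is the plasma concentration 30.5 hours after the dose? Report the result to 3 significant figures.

k = ln 2 / 59.6 = 0.01163 h⁻¹
30.5 h is 0.5117 half-lives, so C = 236 × (1/2)^0.5117 = 236 × 0.7014 ≈ 166 mcg/L

166 mcg/L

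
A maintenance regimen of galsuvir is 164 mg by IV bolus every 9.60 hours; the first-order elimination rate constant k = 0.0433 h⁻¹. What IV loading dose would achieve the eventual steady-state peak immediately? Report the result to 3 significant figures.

Accumulation ratio R = 1 / (1 − e^(−kτ)) = 1 / (1 − e^(−0.04330×9.60)) = 1 / (1 − 0.6599) = 2.940
Loading dose = maintenance dose × R = 164 × 2.940 ≈ 482 mg

482 mg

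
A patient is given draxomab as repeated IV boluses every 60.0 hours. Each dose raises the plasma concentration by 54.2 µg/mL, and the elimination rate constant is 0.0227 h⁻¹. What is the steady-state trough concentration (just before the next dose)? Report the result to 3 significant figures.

Fraction remaining after one interval: e^(−kτ) = e^(−0.02270 × 60.0) = 0.2561
R = 1 / (1 − 0.2561) = 1.344
Css,max = 54.2 × 1.344 = 72.86 µg/mL
Css,min = Css,max × e^(−kτ) = 72.86 × 0.2561 ≈ 18.7 µg/mL

18.7 µg/mL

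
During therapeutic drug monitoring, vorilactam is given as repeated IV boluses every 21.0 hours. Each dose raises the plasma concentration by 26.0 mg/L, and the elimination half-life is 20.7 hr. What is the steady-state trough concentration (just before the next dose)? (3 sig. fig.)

25.5 mg/L

k = ln 2 / 20.7 = 0.03349 hr⁻¹
Fraction remaining after one interval: e^(−kτ) = e^(−0.03349 × 21.0) = 0.4950
R = 1 / (1 − 0.4950) = 1.980
Css,max = 26.0 × 1.980 = 51.49 mg/L
Css,min = Css,max × e^(−kτ) = 51.49 × 0.4950 ≈ 25.5 mg/L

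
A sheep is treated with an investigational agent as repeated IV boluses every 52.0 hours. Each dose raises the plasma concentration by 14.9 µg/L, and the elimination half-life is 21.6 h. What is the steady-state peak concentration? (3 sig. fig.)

18.4 µg/L

k = ln 2 / 21.6 = 0.03209 h⁻¹
Fraction remaining after one interval: e^(−kτ) = e^(−0.03209 × 52.0) = 0.1885
R = 1 / (1 − 0.1885) = 1.232
Css,max = 14.9 × 1.232 ≈ 18.4 µg/L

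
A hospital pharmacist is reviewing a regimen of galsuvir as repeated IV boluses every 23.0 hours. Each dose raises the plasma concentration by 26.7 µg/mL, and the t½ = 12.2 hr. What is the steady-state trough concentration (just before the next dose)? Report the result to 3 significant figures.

9.91 µg/mL

k = ln 2 / 12.2 = 0.05682 hr⁻¹
Fraction remaining after one interval: e^(−kτ) = e^(−0.05682 × 23.0) = 0.2707
R = 1 / (1 − 0.2707) = 1.371
Css,max = 26.7 × 1.371 = 36.61 µg/mL
Css,min = Css,max × e^(−kτ) = 36.61 × 0.2707 ≈ 9.91 µg/mL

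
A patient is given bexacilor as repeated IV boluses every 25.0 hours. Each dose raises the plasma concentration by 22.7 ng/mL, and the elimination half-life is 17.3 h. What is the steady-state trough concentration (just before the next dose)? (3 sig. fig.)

13.2 ng/mL

k = ln 2 / 17.3 = 0.04007 h⁻¹
Fraction remaining after one interval: e^(−kτ) = e^(−0.04007 × 25.0) = 0.3673
R = 1 / (1 − 0.3673) = 1.580
Css,max = 22.7 × 1.580 = 35.88 ng/mL
Css,min = Css,max × e^(−kτ) = 35.88 × 0.3673 ≈ 13.2 ng/mL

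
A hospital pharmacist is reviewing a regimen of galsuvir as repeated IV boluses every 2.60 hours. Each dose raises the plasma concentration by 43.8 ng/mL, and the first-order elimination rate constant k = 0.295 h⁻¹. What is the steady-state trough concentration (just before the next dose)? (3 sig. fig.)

Fraction remaining after one interval: e^(−kτ) = e^(−0.2950 × 2.60) = 0.4644
R = 1 / (1 − 0.4644) = 1.867
Css,max = 43.8 × 1.867 = 81.78 ng/mL
Css,min = Css,max × e^(−kτ) = 81.78 × 0.4644 ≈ 38.0 ng/mL

38.0 ng/mL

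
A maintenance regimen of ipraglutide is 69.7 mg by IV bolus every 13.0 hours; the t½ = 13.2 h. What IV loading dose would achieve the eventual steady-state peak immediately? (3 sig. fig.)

k = ln 2 / 13.2 = 0.05251 h⁻¹
Accumulation ratio R = 1 / (1 − e^(−kτ)) = 1 / (1 − e^(−0.05251×13.0)) = 1 / (1 − 0.5053) = 2.021
Loading dose = maintenance dose × R = 69.7 × 2.021 ≈ 141 mg

141 mg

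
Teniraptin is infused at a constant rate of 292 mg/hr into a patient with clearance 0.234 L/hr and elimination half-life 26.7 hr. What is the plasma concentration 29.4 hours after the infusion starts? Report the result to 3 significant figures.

Css = rate / CL = 292 / 0.234 = 1248 mg/L
k = ln 2 / 26.7 = 0.02596 hr⁻¹
C(t) = Css (1 − e^(−kt)) = 1248 × (1 − e^(−0.7632)) = 1248 × 0.5338 ≈ 666 mg/L

666 mg/L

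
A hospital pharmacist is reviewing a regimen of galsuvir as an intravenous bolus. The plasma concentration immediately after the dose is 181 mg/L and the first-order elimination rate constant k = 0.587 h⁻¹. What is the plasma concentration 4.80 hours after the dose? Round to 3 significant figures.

10.8 mg/L

C(t) = C₀ e^(−kt) = 181 × e^(−0.5870 × 4.80) = 181 × e^(−2.818) = 181 × 0.05975 ≈ 10.8 mg/L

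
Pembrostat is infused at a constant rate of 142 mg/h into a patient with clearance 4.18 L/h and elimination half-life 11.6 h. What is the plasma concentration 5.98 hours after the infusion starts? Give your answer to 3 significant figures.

10.2 µg/mL

Css = rate / CL = 142 / 4.18 = 33.97 µg/mL
k = ln 2 / 11.6 = 0.05975 h⁻¹
C(t) = Css (1 − e^(−kt)) = 33.97 × (1 − e^(−0.3573)) = 33.97 × 0.3005 ≈ 10.2 µg/mL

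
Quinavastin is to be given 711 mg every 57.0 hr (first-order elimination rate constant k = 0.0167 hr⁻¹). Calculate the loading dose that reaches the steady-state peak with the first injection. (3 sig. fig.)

Accumulation ratio R = 1 / (1 − e^(−kτ)) = 1 / (1 − e^(−0.01670×57.0)) = 1 / (1 − 0.3860) = 1.629
Loading dose = maintenance dose × R = 711 × 1.629 ≈ 1160 mg

1160 mg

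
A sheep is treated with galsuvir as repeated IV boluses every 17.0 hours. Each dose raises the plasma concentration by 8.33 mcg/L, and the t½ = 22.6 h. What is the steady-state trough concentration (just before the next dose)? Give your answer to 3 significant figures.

12.2 mcg/L

k = ln 2 / 22.6 = 0.03067 h⁻¹
Fraction remaining after one interval: e^(−kτ) = e^(−0.03067 × 17.0) = 0.5937
R = 1 / (1 − 0.5937) = 2.461
Css,max = 8.33 × 2.461 = 20.50 mcg/L
Css,min = Css,max × e^(−kτ) = 20.50 × 0.5937 ≈ 12.2 mcg/L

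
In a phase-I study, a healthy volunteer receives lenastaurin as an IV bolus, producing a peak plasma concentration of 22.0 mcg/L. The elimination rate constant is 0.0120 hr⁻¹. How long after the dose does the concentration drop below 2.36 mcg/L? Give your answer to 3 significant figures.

C(t) = C₀ e^(−kt)  ⇒  t = ln(C₀/C) / k
t = ln(22.0/2.36) / 0.01200 = 2.232 / 0.01200 ≈ 186 hours

186 hours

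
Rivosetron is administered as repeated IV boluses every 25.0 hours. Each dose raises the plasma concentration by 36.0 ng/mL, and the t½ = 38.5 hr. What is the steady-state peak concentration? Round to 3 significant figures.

99.3 ng/mL

k = ln 2 / 38.5 = 0.01800 hr⁻¹
Fraction remaining after one interval: e^(−kτ) = e^(−0.01800 × 25.0) = 0.6376
R = 1 / (1 − 0.6376) = 2.759
Css,max = 36.0 × 2.759 ≈ 99.3 ng/mL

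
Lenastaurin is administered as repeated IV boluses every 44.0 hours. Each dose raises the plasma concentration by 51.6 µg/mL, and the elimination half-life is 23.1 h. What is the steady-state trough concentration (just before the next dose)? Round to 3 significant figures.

k = ln 2 / 23.1 = 0.03001 h⁻¹
Fraction remaining after one interval: e^(−kτ) = e^(−0.03001 × 44.0) = 0.2671
R = 1 / (1 − 0.2671) = 1.364
Css,max = 51.6 × 1.364 = 70.40 µg/mL
Css,min = Css,max × e^(−kτ) = 70.40 × 0.2671 ≈ 18.8 µg/mL

18.8 µg/mL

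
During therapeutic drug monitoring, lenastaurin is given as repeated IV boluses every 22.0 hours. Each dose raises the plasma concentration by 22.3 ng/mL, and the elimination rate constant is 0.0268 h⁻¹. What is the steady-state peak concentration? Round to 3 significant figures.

50.1 ng/mL

Fraction remaining after one interval: e^(−kτ) = e^(−0.02680 × 22.0) = 0.5545
R = 1 / (1 − 0.5545) = 2.245
Css,max = 22.3 × 2.245 ≈ 50.1 ng/mL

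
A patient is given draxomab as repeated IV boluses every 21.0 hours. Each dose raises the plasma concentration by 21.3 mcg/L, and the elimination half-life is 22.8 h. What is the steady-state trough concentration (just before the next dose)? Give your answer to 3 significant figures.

k = ln 2 / 22.8 = 0.03040 h⁻¹
Fraction remaining after one interval: e^(−kτ) = e^(−0.03040 × 21.0) = 0.5281
R = 1 / (1 − 0.5281) = 2.119
Css,max = 21.3 × 2.119 = 45.14 mcg/L
Css,min = Css,max × e^(−kτ) = 45.14 × 0.5281 ≈ 23.8 mcg/L

23.8 mcg/L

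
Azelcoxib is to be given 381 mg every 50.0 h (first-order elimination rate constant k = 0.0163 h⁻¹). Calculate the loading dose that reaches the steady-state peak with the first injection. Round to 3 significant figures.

Accumulation ratio R = 1 / (1 − e^(−kτ)) = 1 / (1 − e^(−0.01630×50.0)) = 1 / (1 − 0.4426) = 1.794
Loading dose = maintenance dose × R = 381 × 1.794 ≈ 684 mg

684 mg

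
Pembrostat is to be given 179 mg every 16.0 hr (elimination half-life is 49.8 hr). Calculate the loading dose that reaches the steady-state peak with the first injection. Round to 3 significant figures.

897 mg

k = ln 2 / 49.8 = 0.01392 hr⁻¹
Accumulation ratio R = 1 / (1 − e^(−kτ)) = 1 / (1 − e^(−0.01392×16.0)) = 1 / (1 − 0.8004) = 5.009
Loading dose = maintenance dose × R = 179 × 5.009 ≈ 897 mg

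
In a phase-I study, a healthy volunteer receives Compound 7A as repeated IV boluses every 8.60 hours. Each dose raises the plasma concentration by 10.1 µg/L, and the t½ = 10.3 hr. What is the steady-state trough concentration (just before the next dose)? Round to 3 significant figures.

12.9 µg/L

k = ln 2 / 10.3 = 0.06730 hr⁻¹
Fraction remaining after one interval: e^(−kτ) = e^(−0.06730 × 8.60) = 0.5606
R = 1 / (1 − 0.5606) = 2.276
Css,max = 10.1 × 2.276 = 22.99 µg/L
Css,min = Css,max × e^(−kτ) = 22.99 × 0.5606 ≈ 12.9 µg/L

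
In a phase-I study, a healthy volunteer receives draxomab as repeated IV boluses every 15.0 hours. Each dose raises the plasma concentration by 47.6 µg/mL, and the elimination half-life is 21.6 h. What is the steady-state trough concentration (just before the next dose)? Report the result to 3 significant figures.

k = ln 2 / 21.6 = 0.03209 h⁻¹
Fraction remaining after one interval: e^(−kτ) = e^(−0.03209 × 15.0) = 0.6179
R = 1 / (1 − 0.6179) = 2.617
Css,max = 47.6 × 2.617 = 124.6 µg/mL
Css,min = Css,max × e^(−kτ) = 124.6 × 0.6179 ≈ 77.0 µg/mL

77.0 µg/mL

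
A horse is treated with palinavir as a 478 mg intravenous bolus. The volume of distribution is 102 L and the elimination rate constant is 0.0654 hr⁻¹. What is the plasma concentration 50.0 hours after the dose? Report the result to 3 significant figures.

C₀ = dose / V = 478 / 102 = 4.686 µg/mL
C(t) = C₀ e^(−kt) = 4.686 × e^(−0.06540 × 50.0) = 4.686 × e^(−3.270) = 4.686 × 0.03801 ≈ 0.178 µg/mL

0.178 µg/mL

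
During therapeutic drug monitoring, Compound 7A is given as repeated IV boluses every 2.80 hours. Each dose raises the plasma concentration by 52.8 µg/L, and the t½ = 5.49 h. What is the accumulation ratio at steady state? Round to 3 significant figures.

k = ln 2 / 5.49 = 0.1263 h⁻¹
Fraction remaining after one interval: e^(−kτ) = e^(−0.1263 × 2.80) = 0.7022
R = 1 / (1 − 0.7022) = 1 / 0.2978 ≈ 3.36

3.36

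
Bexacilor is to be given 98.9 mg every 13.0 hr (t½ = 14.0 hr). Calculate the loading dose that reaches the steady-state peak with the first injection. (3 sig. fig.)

208 mg

k = ln 2 / 14.0 = 0.04951 hr⁻¹
Accumulation ratio R = 1 / (1 − e^(−kτ)) = 1 / (1 − e^(−0.04951×13.0)) = 1 / (1 − 0.5254) = 2.107
Loading dose = maintenance dose × R = 98.9 × 2.107 ≈ 208 mg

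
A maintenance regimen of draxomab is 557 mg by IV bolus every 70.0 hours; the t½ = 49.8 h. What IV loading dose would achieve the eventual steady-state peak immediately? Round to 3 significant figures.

895 mg

k = ln 2 / 49.8 = 0.01392 h⁻¹
Accumulation ratio R = 1 / (1 − e^(−kτ)) = 1 / (1 − e^(−0.01392×70.0)) = 1 / (1 − 0.3775) = 1.606
Loading dose = maintenance dose × R = 557 × 1.606 ≈ 895 mg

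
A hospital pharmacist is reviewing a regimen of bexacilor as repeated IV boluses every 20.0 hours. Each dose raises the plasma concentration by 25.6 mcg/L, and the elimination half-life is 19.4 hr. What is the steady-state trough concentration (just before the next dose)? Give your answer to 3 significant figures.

k = ln 2 / 19.4 = 0.03573 hr⁻¹
Fraction remaining after one interval: e^(−kτ) = e^(−0.03573 × 20.0) = 0.4894
R = 1 / (1 − 0.4894) = 1.958
Css,max = 25.6 × 1.958 = 50.14 mcg/L
Css,min = Css,max × e^(−kτ) = 50.14 × 0.4894 ≈ 24.5 mcg/L

24.5 mcg/L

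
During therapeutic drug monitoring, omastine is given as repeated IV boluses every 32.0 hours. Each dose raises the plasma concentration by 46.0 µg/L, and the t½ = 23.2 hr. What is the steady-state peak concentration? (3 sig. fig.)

74.7 µg/L

k = ln 2 / 23.2 = 0.02988 hr⁻¹
Fraction remaining after one interval: e^(−kτ) = e^(−0.02988 × 32.0) = 0.3844
R = 1 / (1 − 0.3844) = 1.624
Css,max = 46.0 × 1.624 ≈ 74.7 µg/L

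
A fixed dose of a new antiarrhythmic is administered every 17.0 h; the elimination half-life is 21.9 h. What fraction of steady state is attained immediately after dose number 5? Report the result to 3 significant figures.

0.932

k = ln 2 / 21.9 = 0.03165 h⁻¹
f_n = 1 − e^(−nkτ) = 1 − e^(−5 × 0.03165 × 17.0) = 1 − e^(−2.690) = 1 − 0.06786 ≈ 0.932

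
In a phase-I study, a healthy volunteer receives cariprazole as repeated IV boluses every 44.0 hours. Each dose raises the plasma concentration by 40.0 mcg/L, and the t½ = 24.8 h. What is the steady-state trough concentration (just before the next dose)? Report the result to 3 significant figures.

16.5 mcg/L

k = ln 2 / 24.8 = 0.02795 h⁻¹
Fraction remaining after one interval: e^(−kτ) = e^(−0.02795 × 44.0) = 0.2924
R = 1 / (1 − 0.2924) = 1.413
Css,max = 40.0 × 1.413 = 56.53 mcg/L
Css,min = Css,max × e^(−kτ) = 56.53 × 0.2924 ≈ 16.5 mcg/L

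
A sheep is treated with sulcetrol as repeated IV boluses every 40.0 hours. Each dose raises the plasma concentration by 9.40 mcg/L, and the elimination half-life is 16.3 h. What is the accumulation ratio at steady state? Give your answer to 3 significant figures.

k = ln 2 / 16.3 = 0.04252 h⁻¹
Fraction remaining after one interval: e^(−kτ) = e^(−0.04252 × 40.0) = 0.1825
R = 1 / (1 − 0.1825) = 1 / 0.8175 ≈ 1.22

1.22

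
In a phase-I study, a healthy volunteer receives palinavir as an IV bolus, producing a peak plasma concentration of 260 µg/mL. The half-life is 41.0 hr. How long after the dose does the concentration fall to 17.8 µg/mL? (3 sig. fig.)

k = ln 2 / 41.0 = 0.01691 hr⁻¹
C(t) = C₀ e^(−kt)  ⇒  t = ln(C₀/C) / k
t = ln(260/17.8) / 0.01691 = 2.681 / 0.01691 ≈ 159 hours

159 hours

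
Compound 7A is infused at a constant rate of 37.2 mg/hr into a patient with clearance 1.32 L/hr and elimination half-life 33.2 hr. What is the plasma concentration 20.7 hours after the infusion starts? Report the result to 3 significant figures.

9.89 µg/mL

Css = rate / CL = 37.2 / 1.32 = 28.18 µg/mL
k = ln 2 / 33.2 = 0.02088 hr⁻¹
C(t) = Css (1 − e^(−kt)) = 28.18 × (1 − e^(−0.4322)) = 28.18 × 0.3509 ≈ 9.89 µg/mL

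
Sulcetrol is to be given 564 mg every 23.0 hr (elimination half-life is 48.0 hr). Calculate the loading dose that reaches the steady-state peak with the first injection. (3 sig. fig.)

2000 mg

k = ln 2 / 48.0 = 0.01444 hr⁻¹
Accumulation ratio R = 1 / (1 − e^(−kτ)) = 1 / (1 − e^(−0.01444×23.0)) = 1 / (1 − 0.7174) = 3.538
Loading dose = maintenance dose × R = 564 × 3.538 ≈ 2000 mg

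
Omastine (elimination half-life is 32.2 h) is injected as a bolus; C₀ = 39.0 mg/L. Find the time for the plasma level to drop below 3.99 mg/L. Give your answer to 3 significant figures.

106 hours

k = ln 2 / 32.2 = 0.02153 h⁻¹
C(t) = C₀ e^(−kt)  ⇒  t = ln(C₀/C) / k
t = ln(39.0/3.99) / 0.02153 = 2.280 / 0.02153 ≈ 106 hours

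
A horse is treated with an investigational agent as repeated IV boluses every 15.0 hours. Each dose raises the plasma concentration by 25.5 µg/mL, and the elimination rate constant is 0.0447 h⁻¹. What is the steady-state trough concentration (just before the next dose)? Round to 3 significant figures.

26.7 µg/mL

Fraction remaining after one interval: e^(−kτ) = e^(−0.04470 × 15.0) = 0.5115
R = 1 / (1 − 0.5115) = 2.047
Css,max = 25.5 × 2.047 = 52.20 µg/mL
Css,min = Css,max × e^(−kτ) = 52.20 × 0.5115 ≈ 26.7 µg/mL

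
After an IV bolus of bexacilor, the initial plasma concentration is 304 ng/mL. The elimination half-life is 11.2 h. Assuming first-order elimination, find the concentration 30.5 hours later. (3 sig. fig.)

k = ln 2 / 11.2 = 0.06189 h⁻¹
30.5 h is 2.723 half-lives, so C = 304 × (1/2)^2.723 = 304 × 0.1514 ≈ 46.0 ng/mL

46.0 ng/mL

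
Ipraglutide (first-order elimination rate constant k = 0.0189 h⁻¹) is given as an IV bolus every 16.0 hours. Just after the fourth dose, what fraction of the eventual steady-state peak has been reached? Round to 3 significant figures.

f_n = 1 − e^(−nkτ) = 1 − e^(−4 × 0.01890 × 16.0) = 1 − e^(−1.210) = 1 − 0.2983 ≈ 0.702

0.702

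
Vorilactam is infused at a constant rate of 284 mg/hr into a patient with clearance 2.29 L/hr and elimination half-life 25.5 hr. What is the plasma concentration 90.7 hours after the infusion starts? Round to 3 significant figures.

Css = rate / CL = 284 / 2.29 = 124.0 mg/L
k = ln 2 / 25.5 = 0.02718 hr⁻¹
C(t) = Css (1 − e^(−kt)) = 124.0 × (1 − e^(−2.465)) = 124.0 × 0.9150 ≈ 113 mg/L

113 mg/L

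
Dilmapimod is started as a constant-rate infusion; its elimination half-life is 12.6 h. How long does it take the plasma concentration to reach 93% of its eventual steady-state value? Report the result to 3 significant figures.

48.3 hours

k = ln 2 / 12.6 = 0.05501 h⁻¹
f = 1 − e^(−kt)  ⇒  t = −ln(1 − f) / k
t = −ln(1 − 0.93) / 0.05501 = 2.659 / 0.05501 ≈ 48.3 hours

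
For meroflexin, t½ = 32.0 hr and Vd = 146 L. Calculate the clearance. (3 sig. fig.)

3.16 L/hr

k = ln 2 / t½ = ln 2 / 32.0 = 0.02166 hr⁻¹
CL = k · V = 0.02166 × 146 ≈ 3.16 L/hr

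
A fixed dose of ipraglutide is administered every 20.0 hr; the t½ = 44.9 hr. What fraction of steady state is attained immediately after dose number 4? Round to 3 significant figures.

k = ln 2 / 44.9 = 0.01544 hr⁻¹
f_n = 1 − e^(−nkτ) = 1 − e^(−4 × 0.01544 × 20.0) = 1 − e^(−1.235) = 1 − 0.2908 ≈ 0.709

0.709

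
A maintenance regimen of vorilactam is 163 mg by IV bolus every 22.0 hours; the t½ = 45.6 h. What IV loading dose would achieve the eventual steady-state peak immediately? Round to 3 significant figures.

k = ln 2 / 45.6 = 0.01520 h⁻¹
Accumulation ratio R = 1 / (1 − e^(−kτ)) = 1 / (1 − e^(−0.01520×22.0)) = 1 / (1 − 0.7158) = 3.518
Loading dose = maintenance dose × R = 163 × 3.518 ≈ 573 mg

573 mg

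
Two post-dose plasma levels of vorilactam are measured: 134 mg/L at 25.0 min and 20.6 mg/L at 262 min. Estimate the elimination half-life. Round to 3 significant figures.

k = ln(C₁/C₂) / (t₂ − t₁) = ln(134/20.6) / (262 − 25.0)
  = 1.873 / 237.0 = 0.007901 min⁻¹
t½ = ln 2 / k = ln 2 / 0.007901 ≈ 87.7 minutes

87.7 minutes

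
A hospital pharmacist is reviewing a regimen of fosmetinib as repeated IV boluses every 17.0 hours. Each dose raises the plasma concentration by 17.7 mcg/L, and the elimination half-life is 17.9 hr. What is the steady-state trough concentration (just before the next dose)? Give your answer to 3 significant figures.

k = ln 2 / 17.9 = 0.03872 hr⁻¹
Fraction remaining after one interval: e^(−kτ) = e^(−0.03872 × 17.0) = 0.5177
R = 1 / (1 − 0.5177) = 2.074
Css,max = 17.7 × 2.074 = 36.70 mcg/L
Css,min = Css,max × e^(−kτ) = 36.70 × 0.5177 ≈ 19.0 mcg/L

19.0 mcg/L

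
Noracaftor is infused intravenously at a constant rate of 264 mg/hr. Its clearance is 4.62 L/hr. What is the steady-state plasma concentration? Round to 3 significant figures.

Css = infusion rate / CL = 264 / 4.62 ≈ 57.1 µg/mL

57.1 µg/mL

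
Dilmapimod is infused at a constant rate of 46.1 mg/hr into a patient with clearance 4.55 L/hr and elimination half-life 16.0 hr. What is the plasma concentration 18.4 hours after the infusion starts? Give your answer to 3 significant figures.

Css = rate / CL = 46.1 / 4.55 = 10.13 µg/mL
k = ln 2 / 16.0 = 0.04332 hr⁻¹
C(t) = Css (1 − e^(−kt)) = 10.13 × (1 − e^(−0.7971)) = 10.13 × 0.5494 ≈ 5.57 µg/mL

5.57 µg/mL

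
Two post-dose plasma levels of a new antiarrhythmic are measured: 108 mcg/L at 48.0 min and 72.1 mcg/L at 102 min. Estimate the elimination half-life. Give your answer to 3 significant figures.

k = ln(C₁/C₂) / (t₂ − t₁) = ln(108/72.1) / (102 − 48.0)
  = 0.4041 / 54.00 = 0.007483 min⁻¹
t½ = ln 2 / k = ln 2 / 0.007483 ≈ 92.6 minutes

92.6 minutes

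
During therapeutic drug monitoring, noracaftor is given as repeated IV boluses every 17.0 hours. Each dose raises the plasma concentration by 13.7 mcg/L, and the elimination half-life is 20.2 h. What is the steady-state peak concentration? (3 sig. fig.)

k = ln 2 / 20.2 = 0.03431 h⁻¹
Fraction remaining after one interval: e^(−kτ) = e^(−0.03431 × 17.0) = 0.5580
R = 1 / (1 − 0.5580) = 2.263
Css,max = 13.7 × 2.263 ≈ 31.0 mcg/L

31.0 mcg/L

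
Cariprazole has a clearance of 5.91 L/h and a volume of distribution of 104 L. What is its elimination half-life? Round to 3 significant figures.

k = CL / V = 5.91 / 104 = 0.05683 h⁻¹
t½ = ln 2 / k = ln 2 / 0.05683 ≈ 12.2 hours

12.2 hours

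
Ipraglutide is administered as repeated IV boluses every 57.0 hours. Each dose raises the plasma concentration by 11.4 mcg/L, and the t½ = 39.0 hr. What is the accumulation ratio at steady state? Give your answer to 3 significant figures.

k = ln 2 / 39.0 = 0.01777 hr⁻¹
Fraction remaining after one interval: e^(−kτ) = e^(−0.01777 × 57.0) = 0.3631
R = 1 / (1 − 0.3631) = 1 / 0.6369 ≈ 1.57

1.57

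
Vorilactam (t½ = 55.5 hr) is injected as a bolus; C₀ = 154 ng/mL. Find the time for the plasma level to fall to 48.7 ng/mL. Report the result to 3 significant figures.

92.2 hours

k = ln 2 / 55.5 = 0.01249 hr⁻¹
C(t) = C₀ e^(−kt)  ⇒  t = ln(C₀/C) / k
t = ln(154/48.7) / 0.01249 = 1.151 / 0.01249 ≈ 92.2 hours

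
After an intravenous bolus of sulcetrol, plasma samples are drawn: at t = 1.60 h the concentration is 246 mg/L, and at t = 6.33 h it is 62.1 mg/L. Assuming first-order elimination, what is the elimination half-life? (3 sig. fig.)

2.38 hours

k = ln(C₁/C₂) / (t₂ − t₁) = ln(246/62.1) / (6.33 − 1.60)
  = 1.377 / 4.730 = 0.2910 h⁻¹
t½ = ln 2 / k = ln 2 / 0.2910 ≈ 2.38 hours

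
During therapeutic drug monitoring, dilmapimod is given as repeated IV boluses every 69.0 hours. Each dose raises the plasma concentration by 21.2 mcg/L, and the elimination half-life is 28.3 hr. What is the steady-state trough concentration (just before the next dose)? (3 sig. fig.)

k = ln 2 / 28.3 = 0.02449 hr⁻¹
Fraction remaining after one interval: e^(−kτ) = e^(−0.02449 × 69.0) = 0.1845
R = 1 / (1 − 0.1845) = 1.226
Css,max = 21.2 × 1.226 = 26.00 mcg/L
Css,min = Css,max × e^(−kτ) = 26.00 × 0.1845 ≈ 4.80 mcg/L

4.80 mcg/L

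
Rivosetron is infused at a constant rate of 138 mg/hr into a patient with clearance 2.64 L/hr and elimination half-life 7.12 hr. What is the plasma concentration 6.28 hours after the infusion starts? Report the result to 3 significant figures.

Css = rate / CL = 138 / 2.64 = 52.27 µg/mL
k = ln 2 / 7.12 = 0.09735 hr⁻¹
C(t) = Css (1 − e^(−kt)) = 52.27 × (1 − e^(−0.6114)) = 52.27 × 0.4574 ≈ 23.9 µg/mL

23.9 µg/mL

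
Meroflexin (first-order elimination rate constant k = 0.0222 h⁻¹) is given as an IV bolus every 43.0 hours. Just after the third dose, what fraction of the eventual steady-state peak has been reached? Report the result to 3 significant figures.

f_n = 1 − e^(−nkτ) = 1 − e^(−3 × 0.02220 × 43.0) = 1 − e^(−2.864) = 1 − 0.05705 ≈ 0.943

0.943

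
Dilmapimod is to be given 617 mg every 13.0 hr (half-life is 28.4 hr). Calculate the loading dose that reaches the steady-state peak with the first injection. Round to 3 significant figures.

2270 mg

k = ln 2 / 28.4 = 0.02441 hr⁻¹
Accumulation ratio R = 1 / (1 − e^(−kτ)) = 1 / (1 − e^(−0.02441×13.0)) = 1 / (1 − 0.7281) = 3.678
Loading dose = maintenance dose × R = 617 × 3.678 ≈ 2270 mg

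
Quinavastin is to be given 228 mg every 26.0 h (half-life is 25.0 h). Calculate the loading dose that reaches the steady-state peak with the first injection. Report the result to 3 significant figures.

k = ln 2 / 25.0 = 0.02773 h⁻¹
Accumulation ratio R = 1 / (1 − e^(−kτ)) = 1 / (1 − e^(−0.02773×26.0)) = 1 / (1 − 0.4863) = 1.947
Loading dose = maintenance dose × R = 228 × 1.947 ≈ 444 mg

444 mg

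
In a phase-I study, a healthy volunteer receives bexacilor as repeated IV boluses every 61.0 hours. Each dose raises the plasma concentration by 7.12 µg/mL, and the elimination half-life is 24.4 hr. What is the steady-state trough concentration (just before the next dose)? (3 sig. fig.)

k = ln 2 / 24.4 = 0.02841 hr⁻¹
Fraction remaining after one interval: e^(−kτ) = e^(−0.02841 × 61.0) = 0.1768
R = 1 / (1 − 0.1768) = 1.215
Css,max = 7.12 × 1.215 = 8.649 µg/mL
Css,min = Css,max × e^(−kτ) = 8.649 × 0.1768 ≈ 1.53 µg/mL

1.53 µg/mL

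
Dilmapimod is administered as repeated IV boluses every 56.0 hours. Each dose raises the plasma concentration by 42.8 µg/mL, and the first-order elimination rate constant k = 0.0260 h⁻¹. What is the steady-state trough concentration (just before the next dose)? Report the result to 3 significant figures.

13.0 µg/mL

Fraction remaining after one interval: e^(−kτ) = e^(−0.02600 × 56.0) = 0.2332
R = 1 / (1 − 0.2332) = 1.304
Css,max = 42.8 × 1.304 = 55.81 µg/mL
Css,min = Css,max × e^(−kτ) = 55.81 × 0.2332 ≈ 13.0 µg/mL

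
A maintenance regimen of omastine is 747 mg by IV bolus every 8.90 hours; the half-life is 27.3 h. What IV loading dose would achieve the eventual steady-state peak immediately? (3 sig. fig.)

3690 mg

k = ln 2 / 27.3 = 0.02539 h⁻¹
Accumulation ratio R = 1 / (1 − e^(−kτ)) = 1 / (1 − e^(−0.02539×8.90)) = 1 / (1 − 0.7977) = 4.944
Loading dose = maintenance dose × R = 747 × 4.944 ≈ 3690 mg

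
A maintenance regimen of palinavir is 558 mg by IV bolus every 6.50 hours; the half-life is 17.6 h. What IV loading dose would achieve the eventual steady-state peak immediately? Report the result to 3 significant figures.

2470 mg

k = ln 2 / 17.6 = 0.03938 h⁻¹
Accumulation ratio R = 1 / (1 − e^(−kτ)) = 1 / (1 − e^(−0.03938×6.50)) = 1 / (1 − 0.7741) = 4.428
Loading dose = maintenance dose × R = 558 × 4.428 ≈ 2470 mg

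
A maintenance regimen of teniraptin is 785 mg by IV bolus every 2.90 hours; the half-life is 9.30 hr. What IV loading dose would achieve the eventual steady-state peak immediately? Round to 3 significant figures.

4040 mg

k = ln 2 / 9.30 = 0.07453 hr⁻¹
Accumulation ratio R = 1 / (1 − e^(−kτ)) = 1 / (1 − e^(−0.07453×2.90)) = 1 / (1 − 0.8056) = 5.145
Loading dose = maintenance dose × R = 785 × 5.145 ≈ 4040 mg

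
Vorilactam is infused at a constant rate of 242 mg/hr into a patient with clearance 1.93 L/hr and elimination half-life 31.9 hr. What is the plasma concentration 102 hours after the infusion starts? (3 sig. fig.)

Css = rate / CL = 242 / 1.93 = 125.4 µg/mL
k = ln 2 / 31.9 = 0.02173 hr⁻¹
C(t) = Css (1 − e^(−kt)) = 125.4 × (1 − e^(−2.216)) = 125.4 × 0.8910 ≈ 112 µg/mL

112 µg/mL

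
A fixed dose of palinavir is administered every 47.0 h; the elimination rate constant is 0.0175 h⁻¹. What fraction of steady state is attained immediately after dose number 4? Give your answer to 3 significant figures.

f_n = 1 − e^(−nkτ) = 1 − e^(−4 × 0.01750 × 47.0) = 1 − e^(−3.290) = 1 − 0.03725 ≈ 0.963

0.963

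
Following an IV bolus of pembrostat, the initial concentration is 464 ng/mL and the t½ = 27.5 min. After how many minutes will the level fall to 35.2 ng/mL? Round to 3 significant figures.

k = ln 2 / 27.5 = 0.02521 min⁻¹
C(t) = C₀ e^(−kt)  ⇒  t = ln(C₀/C) / k
t = ln(464/35.2) / 0.02521 = 2.579 / 0.02521 ≈ 102 minutes

102 minutes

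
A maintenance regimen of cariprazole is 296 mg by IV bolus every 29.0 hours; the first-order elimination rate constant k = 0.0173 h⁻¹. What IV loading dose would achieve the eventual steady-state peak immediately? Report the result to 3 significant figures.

Accumulation ratio R = 1 / (1 − e^(−kτ)) = 1 / (1 − e^(−0.01730×29.0)) = 1 / (1 − 0.6055) = 2.535
Loading dose = maintenance dose × R = 296 × 2.535 ≈ 750 mg

750 mg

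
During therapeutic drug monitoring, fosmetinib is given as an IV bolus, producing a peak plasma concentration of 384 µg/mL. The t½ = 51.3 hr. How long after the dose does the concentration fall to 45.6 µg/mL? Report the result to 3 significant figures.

k = ln 2 / 51.3 = 0.01351 hr⁻¹
C(t) = C₀ e^(−kt)  ⇒  t = ln(C₀/C) / k
t = ln(384/45.6) / 0.01351 = 2.131 / 0.01351 ≈ 158 hours

158 hours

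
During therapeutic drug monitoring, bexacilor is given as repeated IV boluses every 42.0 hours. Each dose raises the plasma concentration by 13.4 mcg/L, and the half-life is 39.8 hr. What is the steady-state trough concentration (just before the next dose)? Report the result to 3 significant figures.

12.4 mcg/L

k = ln 2 / 39.8 = 0.01742 hr⁻¹
Fraction remaining after one interval: e^(−kτ) = e^(−0.01742 × 42.0) = 0.4812
R = 1 / (1 − 0.4812) = 1.928
Css,max = 13.4 × 1.928 = 25.83 mcg/L
Css,min = Css,max × e^(−kτ) = 25.83 × 0.4812 ≈ 12.4 mcg/L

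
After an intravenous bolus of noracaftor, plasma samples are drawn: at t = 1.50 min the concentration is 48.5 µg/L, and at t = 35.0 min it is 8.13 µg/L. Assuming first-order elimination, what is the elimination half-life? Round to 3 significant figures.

13.0 minutes

k = ln(C₁/C₂) / (t₂ − t₁) = ln(48.5/8.13) / (35.0 − 1.50)
  = 1.786 / 33.50 = 0.05331 min⁻¹
t½ = ln 2 / k = ln 2 / 0.05331 ≈ 13.0 minutes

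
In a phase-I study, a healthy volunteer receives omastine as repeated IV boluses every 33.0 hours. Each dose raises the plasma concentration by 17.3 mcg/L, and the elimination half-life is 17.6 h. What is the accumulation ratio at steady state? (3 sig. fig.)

k = ln 2 / 17.6 = 0.03938 h⁻¹
Fraction remaining after one interval: e^(−kτ) = e^(−0.03938 × 33.0) = 0.2726
R = 1 / (1 − 0.2726) = 1 / 0.7274 ≈ 1.37

1.37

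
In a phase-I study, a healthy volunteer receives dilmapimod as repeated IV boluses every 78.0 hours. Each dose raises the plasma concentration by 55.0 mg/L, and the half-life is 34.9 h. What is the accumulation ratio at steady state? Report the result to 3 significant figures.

k = ln 2 / 34.9 = 0.01986 h⁻¹
Fraction remaining after one interval: e^(−kτ) = e^(−0.01986 × 78.0) = 0.2124
R = 1 / (1 − 0.2124) = 1 / 0.7876 ≈ 1.27

1.27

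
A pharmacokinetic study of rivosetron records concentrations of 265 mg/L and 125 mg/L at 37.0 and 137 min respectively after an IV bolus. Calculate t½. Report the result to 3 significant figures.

k = ln(C₁/C₂) / (t₂ − t₁) = ln(265/125) / (137 − 37.0)
  = 0.7514 / 100.0 = 0.007514 min⁻¹
t½ = ln 2 / k = ln 2 / 0.007514 ≈ 92.2 minutes

92.2 minutes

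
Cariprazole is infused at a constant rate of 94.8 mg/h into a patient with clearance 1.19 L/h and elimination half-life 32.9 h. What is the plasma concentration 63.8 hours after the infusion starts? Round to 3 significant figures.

Css = rate / CL = 94.8 / 1.19 = 79.66 µg/mL
k = ln 2 / 32.9 = 0.02107 h⁻¹
C(t) = Css (1 − e^(−kt)) = 79.66 × (1 − e^(−1.344)) = 79.66 × 0.7392 ≈ 58.9 µg/mL

58.9 µg/mL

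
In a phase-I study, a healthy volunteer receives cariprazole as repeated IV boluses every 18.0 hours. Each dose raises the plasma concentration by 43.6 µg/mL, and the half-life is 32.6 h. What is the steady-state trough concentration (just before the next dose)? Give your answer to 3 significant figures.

k = ln 2 / 32.6 = 0.02126 h⁻¹
Fraction remaining after one interval: e^(−kτ) = e^(−0.02126 × 18.0) = 0.6820
R = 1 / (1 − 0.6820) = 3.145
Css,max = 43.6 × 3.145 = 137.1 µg/mL
Css,min = Css,max × e^(−kτ) = 137.1 × 0.6820 ≈ 93.5 µg/mL

93.5 µg/mL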